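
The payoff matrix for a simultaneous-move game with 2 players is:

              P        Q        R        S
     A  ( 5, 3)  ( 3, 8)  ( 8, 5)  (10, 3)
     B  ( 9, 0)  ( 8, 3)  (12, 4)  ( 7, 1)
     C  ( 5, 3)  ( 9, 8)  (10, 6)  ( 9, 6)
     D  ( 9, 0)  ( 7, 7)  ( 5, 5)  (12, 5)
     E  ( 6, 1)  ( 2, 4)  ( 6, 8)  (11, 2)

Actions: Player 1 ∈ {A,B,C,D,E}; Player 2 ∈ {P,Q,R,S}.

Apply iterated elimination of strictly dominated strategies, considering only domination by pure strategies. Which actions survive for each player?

P2 drop P (Q beats it: A:8>3 B:3>0 C:8>3 D:7>0 E:4>1)
P2 drop S (Q beats it: A:8>3 B:3>1 C:8>6 D:7>5 E:4>2)
P1 drop A (B beats it: Q:8>3 R:12>8)
P1 drop D (B beats it: Q:8>7 R:12>5)
P1 drop E (B beats it: Q:8>2 R:12>6)
P1→{B,C} P2→{Q,R}

Survivors P1:{B,C} P2:{Q,R}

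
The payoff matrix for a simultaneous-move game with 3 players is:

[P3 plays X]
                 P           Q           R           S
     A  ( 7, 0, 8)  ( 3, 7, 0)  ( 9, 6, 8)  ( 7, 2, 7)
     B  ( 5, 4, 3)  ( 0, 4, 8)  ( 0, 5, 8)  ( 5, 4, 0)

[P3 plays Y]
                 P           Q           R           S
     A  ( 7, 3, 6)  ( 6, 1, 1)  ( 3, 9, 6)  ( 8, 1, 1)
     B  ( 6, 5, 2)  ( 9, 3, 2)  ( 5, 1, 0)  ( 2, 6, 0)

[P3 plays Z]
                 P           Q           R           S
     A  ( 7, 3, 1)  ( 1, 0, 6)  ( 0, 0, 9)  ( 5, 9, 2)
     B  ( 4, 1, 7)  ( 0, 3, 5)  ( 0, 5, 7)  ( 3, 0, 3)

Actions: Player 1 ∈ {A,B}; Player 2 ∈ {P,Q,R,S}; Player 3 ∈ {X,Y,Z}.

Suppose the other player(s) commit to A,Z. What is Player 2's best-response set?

u_2(P vs A,Z) = 3
u_2(Q vs A,Z) = 0
u_2(R vs A,Z) = 0
u_2(S vs A,Z) = 9
max payoff 9 at {S}

argmax u_2 = {S}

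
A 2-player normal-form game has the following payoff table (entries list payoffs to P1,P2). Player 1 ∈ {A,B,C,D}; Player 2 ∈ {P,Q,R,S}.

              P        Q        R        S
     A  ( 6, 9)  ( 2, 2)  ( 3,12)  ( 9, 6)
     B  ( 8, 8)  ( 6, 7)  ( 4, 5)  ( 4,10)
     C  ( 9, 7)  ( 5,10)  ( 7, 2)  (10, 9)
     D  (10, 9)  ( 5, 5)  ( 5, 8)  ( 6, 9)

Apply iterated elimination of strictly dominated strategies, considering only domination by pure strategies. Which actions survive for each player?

P1 drop A (C beats it: P:9>6 Q:5>2 R:7>3 S:10>9)
P2 drop R (P beats it: B:8>5 C:7>2 D:9>8)
P1→{B,C,D} P2→{P,Q,S}

Remaining: P1:{B,C,D} P2:{P,Q,S}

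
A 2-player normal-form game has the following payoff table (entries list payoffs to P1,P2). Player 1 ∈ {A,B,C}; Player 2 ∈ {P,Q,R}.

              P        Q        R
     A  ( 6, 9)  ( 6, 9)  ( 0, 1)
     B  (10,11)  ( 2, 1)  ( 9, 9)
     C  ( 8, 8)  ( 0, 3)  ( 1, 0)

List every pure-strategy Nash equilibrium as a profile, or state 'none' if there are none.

(A,P): not NE [P1→B gives 10>6]
(A,Q): NE
(A,R): not NE [P1→B gives 9>0; P2→Q gives 9>1]
(B,P): NE
(B,Q): not NE [P1→A gives 6>2; P2→P gives 11>1]
(B,R): not NE [P2→P gives 11>9]
(C,P): not NE [P1→B gives 10>8]
(C,Q): not NE [P1→A gives 6>0; P2→P gives 8>3]
(C,R): not NE [P1→B gives 9>1; P2→P gives 8>0]

PSNE = {(A,Q), (B,P)}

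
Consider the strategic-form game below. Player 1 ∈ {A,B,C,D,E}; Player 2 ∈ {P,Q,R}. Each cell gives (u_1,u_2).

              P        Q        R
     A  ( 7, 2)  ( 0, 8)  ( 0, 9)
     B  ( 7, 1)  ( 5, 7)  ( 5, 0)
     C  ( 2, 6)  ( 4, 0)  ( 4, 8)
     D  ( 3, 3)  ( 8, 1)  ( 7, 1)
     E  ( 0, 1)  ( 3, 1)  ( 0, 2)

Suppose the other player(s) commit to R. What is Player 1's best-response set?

u_1(A vs R) = 0
u_1(B vs R) = 5
u_1(C vs R) = 4
u_1(D vs R) = 7
u_1(E vs R) = 0
max payoff 7 at {D}

argmax u_1 = {D}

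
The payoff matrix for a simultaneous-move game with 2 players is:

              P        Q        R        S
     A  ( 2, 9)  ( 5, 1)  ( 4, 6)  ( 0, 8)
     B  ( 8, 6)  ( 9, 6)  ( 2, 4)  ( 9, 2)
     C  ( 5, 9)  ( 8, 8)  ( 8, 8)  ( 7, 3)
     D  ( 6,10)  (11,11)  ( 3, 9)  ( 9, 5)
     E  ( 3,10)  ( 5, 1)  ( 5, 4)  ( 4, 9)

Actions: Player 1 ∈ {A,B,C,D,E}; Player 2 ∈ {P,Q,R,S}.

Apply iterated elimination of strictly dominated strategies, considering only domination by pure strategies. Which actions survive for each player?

IESDS → P1:{B,D} P2:{P,Q}

P1 drop A (C beats it: P:5>2 Q:8>5 R:8>4 S:7>0)
P1 drop E (C beats it: P:5>3 Q:8>5 R:8>5 S:7>4)
P2 drop R (P beats it: B:6>4 C:9>8 D:10>9)
P1 drop C (B beats it: P:8>5 Q:9>8 S:9>7)
P2 drop S (P beats it: B:6>2 D:10>5)
P1→{B,D} P2→{P,Q}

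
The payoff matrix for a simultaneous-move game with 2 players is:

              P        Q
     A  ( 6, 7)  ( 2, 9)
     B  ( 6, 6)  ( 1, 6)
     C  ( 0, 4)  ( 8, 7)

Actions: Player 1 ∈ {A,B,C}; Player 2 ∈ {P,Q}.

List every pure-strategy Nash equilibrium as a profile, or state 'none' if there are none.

NE set: (B,P), (C,Q)

(A,P): not NE [P2→Q gives 9>7]
(A,Q): not NE [P1→C gives 8>2]
(B,P): NE
(B,Q): not NE [P1→C gives 8>1]
(C,P): not NE [P1→B gives 6>0; P2→Q gives 7>4]
(C,Q): NE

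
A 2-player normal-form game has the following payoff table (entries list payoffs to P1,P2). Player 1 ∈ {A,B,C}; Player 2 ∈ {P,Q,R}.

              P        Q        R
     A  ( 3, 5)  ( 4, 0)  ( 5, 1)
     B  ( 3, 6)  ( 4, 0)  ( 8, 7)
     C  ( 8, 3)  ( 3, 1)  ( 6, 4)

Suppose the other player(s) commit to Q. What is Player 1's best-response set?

BR_1 = {A,B}

u_1(A vs Q) = 4
u_1(B vs Q) = 4
u_1(C vs Q) = 3
max payoff 4 at {A,B}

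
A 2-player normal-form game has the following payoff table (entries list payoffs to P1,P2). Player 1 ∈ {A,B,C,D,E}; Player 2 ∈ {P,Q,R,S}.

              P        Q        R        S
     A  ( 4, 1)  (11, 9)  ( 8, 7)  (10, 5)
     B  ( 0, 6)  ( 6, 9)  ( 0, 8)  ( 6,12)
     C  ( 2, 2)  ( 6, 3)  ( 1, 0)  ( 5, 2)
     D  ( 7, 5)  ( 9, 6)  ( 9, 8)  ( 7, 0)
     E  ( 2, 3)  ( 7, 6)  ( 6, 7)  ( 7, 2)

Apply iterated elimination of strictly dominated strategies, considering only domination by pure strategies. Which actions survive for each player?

P1 drop B (A beats it: P:4>0 Q:11>6 R:8>0 S:10>6)
P1 drop C (A beats it: P:4>2 Q:11>6 R:8>1 S:10>5)
P1 drop E (A beats it: P:4>2 Q:11>7 R:8>6 S:10>7)
P2 drop P (Q beats it: A:9>1 D:6>5)
P2 drop S (Q beats it: A:9>5 D:6>0)
P1→{A,D} P2→{Q,R}

Survivors P1:{A,D} P2:{Q,R}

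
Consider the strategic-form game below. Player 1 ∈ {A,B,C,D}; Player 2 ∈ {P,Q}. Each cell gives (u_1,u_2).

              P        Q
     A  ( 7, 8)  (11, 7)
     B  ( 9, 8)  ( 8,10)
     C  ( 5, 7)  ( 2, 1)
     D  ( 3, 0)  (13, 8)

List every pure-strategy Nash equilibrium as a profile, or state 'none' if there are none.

(A,P): not NE [P1→B gives 9>7]
(A,Q): not NE [P1→D gives 13>11; P2→P gives 8>7]
(B,P): not NE [P2→Q gives 10>8]
(B,Q): not NE [P1→D gives 13>8]
(C,P): not NE [P1→B gives 9>5]
(C,Q): not NE [P1→D gives 13>2; P2→P gives 7>1]
(D,P): not NE [P1→B gives 9>3; P2→Q gives 8>0]
(D,Q): NE

NE set: (D,Q)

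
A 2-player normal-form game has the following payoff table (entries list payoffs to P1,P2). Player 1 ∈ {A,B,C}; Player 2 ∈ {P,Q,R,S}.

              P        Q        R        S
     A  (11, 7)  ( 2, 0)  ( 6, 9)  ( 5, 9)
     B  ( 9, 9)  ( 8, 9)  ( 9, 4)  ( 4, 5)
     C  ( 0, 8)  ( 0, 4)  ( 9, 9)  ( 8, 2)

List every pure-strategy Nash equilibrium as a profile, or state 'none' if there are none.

(A,P): not NE [P2→S gives 9>7]
(A,Q): not NE [P1→B gives 8>2; P2→S gives 9>0]
(A,R): not NE [P1→C gives 9>6]
(A,S): not NE [P1→C gives 8>5]
(B,P): not NE [P1→A gives 11>9]
(B,Q): NE
(B,R): not NE [P2→Q gives 9>4]
(B,S): not NE [P1→C gives 8>4; P2→Q gives 9>5]
(C,P): not NE [P1→A gives 11>0; P2→R gives 9>8]
(C,Q): not NE [P1→B gives 8>0; P2→R gives 9>4]
(C,R): NE
(C,S): not NE [P2→R gives 9>2]

PSNE = {(B,Q), (C,R)}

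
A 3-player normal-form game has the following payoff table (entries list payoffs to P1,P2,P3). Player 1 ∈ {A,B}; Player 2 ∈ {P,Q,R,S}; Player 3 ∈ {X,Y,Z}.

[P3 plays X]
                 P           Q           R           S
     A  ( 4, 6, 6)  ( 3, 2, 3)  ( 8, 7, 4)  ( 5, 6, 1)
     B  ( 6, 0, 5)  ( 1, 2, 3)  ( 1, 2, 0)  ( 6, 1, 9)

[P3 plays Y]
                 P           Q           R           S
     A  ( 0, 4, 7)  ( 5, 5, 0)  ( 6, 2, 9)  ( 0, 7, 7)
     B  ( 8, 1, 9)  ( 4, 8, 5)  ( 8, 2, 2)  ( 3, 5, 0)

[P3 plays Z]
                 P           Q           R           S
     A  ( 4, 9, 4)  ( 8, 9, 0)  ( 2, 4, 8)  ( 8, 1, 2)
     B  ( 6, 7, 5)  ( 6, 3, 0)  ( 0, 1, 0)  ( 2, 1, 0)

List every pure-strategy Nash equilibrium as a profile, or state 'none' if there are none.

(A,P,X): not NE [P1→B gives 6>4; P2→R gives 7>6; P3→Y gives 7>6]
(A,P,Y): not NE [P1→B gives 8>0; P2→S gives 7>4]
(A,P,Z): not NE [P1→B gives 6>4; P3→Y gives 7>4]
(A,Q,X): not NE [P2→R gives 7>2]
(A,Q,Y): not NE [P2→S gives 7>5; P3→X gives 3>0]
(A,Q,Z): not NE [P3→X gives 3>0]
(A,R,X): not NE [P3→Y gives 9>4]
(A,R,Y): not NE [P1→B gives 8>6; P2→S gives 7>2]
(A,R,Z): not NE [P2→Q gives 9>4; P3→Y gives 9>8]
(A,S,X): not NE [P1→B gives 6>5; P2→R gives 7>6; P3→Y gives 7>1]
(A,S,Y): not NE [P1→B gives 3>0]
(A,S,Z): not NE [P2→Q gives 9>1; P3→Y gives 7>2]
(B,P,X): not NE [P2→R gives 2>0; P3→Y gives 9>5]
(B,P,Y): not NE [P2→Q gives 8>1]
(B,P,Z): not NE [P3→Y gives 9>5]
(B,Q,X): not NE [P1→A gives 3>1; P3→Y gives 5>3]
(B,Q,Y): not NE [P1→A gives 5>4]
(B,Q,Z): not NE [P1→A gives 8>6; P2→P gives 7>3; P3→Y gives 5>0]
(B,R,X): not NE [P1→A gives 8>1; P3→Y gives 2>0]
(B,R,Y): not NE [P2→Q gives 8>2]
(B,R,Z): not NE [P1→A gives 2>0; P2→P gives 7>1; P3→Y gives 2>0]
(B,S,X): not NE [P2→R gives 2>1]
(B,S,Y): not NE [P2→Q gives 8>5; P3→X gives 9>0]
(B,S,Z): not NE [P1→A gives 8>2; P2→P gives 7>1; P3→X gives 9>0]

No pure NE.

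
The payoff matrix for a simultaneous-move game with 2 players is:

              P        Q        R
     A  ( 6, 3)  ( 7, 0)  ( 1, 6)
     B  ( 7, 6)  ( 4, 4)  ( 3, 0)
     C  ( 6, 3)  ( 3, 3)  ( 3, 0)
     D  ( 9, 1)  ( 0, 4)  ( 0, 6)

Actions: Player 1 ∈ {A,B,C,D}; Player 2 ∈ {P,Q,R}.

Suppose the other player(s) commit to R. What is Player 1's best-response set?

argmax u_1 = {B,C}

u_1(A vs R) = 1
u_1(B vs R) = 3
u_1(C vs R) = 3
u_1(D vs R) = 0
max payoff 3 at {B,C}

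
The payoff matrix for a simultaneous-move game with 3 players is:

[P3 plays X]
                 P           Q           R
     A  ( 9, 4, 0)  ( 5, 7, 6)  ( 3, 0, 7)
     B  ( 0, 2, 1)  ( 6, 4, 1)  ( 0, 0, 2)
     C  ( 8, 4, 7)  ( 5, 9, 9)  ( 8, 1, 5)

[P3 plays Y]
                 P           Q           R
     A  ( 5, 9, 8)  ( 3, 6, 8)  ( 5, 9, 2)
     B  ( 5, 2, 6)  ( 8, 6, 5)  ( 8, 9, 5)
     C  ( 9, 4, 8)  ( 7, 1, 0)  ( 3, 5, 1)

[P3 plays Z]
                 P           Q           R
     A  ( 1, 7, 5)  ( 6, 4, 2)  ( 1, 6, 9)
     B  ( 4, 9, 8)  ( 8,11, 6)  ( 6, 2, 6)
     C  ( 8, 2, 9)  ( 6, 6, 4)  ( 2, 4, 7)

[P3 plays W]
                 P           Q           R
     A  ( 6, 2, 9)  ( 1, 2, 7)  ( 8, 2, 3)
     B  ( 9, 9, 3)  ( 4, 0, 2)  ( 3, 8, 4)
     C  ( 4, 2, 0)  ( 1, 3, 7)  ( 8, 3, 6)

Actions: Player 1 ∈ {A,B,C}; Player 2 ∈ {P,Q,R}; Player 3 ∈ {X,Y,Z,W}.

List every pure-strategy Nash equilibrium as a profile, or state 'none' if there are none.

(A,P,X): not NE [P2→Q gives 7>4; P3→W gives 9>0]
(A,P,Y): not NE [P1→C gives 9>5; P3→W gives 9>8]
(A,P,Z): not NE [P1→C gives 8>1; P3→W gives 9>5]
(A,P,W): not NE [P1→B gives 9>6]
(A,Q,X): not NE [P1→B gives 6>5; P3→Y gives 8>6]
(A,Q,Y): not NE [P1→B gives 8>3; P2→R gives 9>6]
(A,Q,Z): not NE [P1→B gives 8>6; P2→P gives 7>4; P3→Y gives 8>2]
(A,Q,W): not NE [P1→B gives 4>1; P3→Y gives 8>7]
(A,R,X): not NE [P1→C gives 8>3; P2→Q gives 7>0; P3→Z gives 9>7]
(A,R,Y): not NE [P1→B gives 8>5; P3→Z gives 9>2]
(A,R,Z): not NE [P1→B gives 6>1; P2→P gives 7>6]
(A,R,W): not NE [P3→Z gives 9>3]
(B,P,X): not NE [P1→A gives 9>0; P2→Q gives 4>2; P3→Z gives 8>1]
(B,P,Y): not NE [P1→C gives 9>5; P2→R gives 9>2; P3→Z gives 8>6]
(B,P,Z): not NE [P1→C gives 8>4; P2→Q gives 11>9]
(B,P,W): not NE [P3→Z gives 8>3]
(B,Q,X): not NE [P3→Z gives 6>1]
(B,Q,Y): not NE [P2→R gives 9>6; P3→Z gives 6>5]
(B,Q,Z): NE
(B,Q,W): not NE [P2→P gives 9>0; P3→Z gives 6>2]
(B,R,X): not NE [P1→C gives 8>0; P2→Q gives 4>0; P3→Z gives 6>2]
(B,R,Y): not NE [P3→Z gives 6>5]
(B,R,Z): not NE [P2→Q gives 11>2]
(B,R,W): not NE [P1→C gives 8>3; P2→P gives 9>8; P3→Z gives 6>4]
(C,P,X): not NE [P1→A gives 9>8; P2→Q gives 9>4; P3→Z gives 9>7]
(C,P,Y): not NE [P2→R gives 5>4; P3→Z gives 9>8]
(C,P,Z): not NE [P2→Q gives 6>2]
(C,P,W): not NE [P1→B gives 9>4; P2→R gives 3>2; P3→Z gives 9>0]
(C,Q,X): not NE [P1→B gives 6>5]
(C,Q,Y): not NE [P1→B gives 8>7; P2→R gives 5>1; P3→X gives 9>0]
(C,Q,Z): not NE [P1→B gives 8>6; P3→X gives 9>4]
(C,Q,W): not NE [P1→B gives 4>1; P3→X gives 9>7]
(C,R,X): not NE [P2→Q gives 9>1; P3→Z gives 7>5]
(C,R,Y): not NE [P1→B gives 8>3; P3→Z gives 7>1]
(C,R,Z): not NE [P1→B gives 6>2; P2→Q gives 6>4]
(C,R,W): not NE [P3→Z gives 7>6]

Nash profiles: (B,Q,Z)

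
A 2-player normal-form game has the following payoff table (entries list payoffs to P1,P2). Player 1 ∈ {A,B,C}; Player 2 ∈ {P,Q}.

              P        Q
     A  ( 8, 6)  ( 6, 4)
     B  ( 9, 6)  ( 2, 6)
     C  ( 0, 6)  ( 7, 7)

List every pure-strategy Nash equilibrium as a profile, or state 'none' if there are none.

(A,P): not NE [P1→B gives 9>8]
(A,Q): not NE [P1→C gives 7>6; P2→P gives 6>4]
(B,P): NE
(B,Q): not NE [P1→C gives 7>2]
(C,P): not NE [P1→B gives 9>0; P2→Q gives 7>6]
(C,Q): NE

NE set: (B,P), (C,Q)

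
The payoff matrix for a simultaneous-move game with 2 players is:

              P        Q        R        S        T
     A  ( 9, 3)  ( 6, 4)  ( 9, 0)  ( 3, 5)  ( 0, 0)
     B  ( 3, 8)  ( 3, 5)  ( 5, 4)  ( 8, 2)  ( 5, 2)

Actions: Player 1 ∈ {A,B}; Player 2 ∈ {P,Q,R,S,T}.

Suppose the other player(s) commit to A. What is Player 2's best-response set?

P2 best: {S}

u_2(P vs A) = 3
u_2(Q vs A) = 4
u_2(R vs A) = 0
u_2(S vs A) = 5
u_2(T vs A) = 0
max payoff 5 at {S}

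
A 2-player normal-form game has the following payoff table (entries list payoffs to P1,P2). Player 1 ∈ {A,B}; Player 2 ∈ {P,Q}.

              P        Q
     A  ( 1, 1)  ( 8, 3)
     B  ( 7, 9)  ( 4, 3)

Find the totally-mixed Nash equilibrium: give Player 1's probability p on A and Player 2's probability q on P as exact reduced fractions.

P1 indiff ⇒ q·1+(1-q)·8 = q·7+(1-q)·4 ⇒ q(-6) = (1-q)(-4) ⇒ q = 2/5
P2 indiff ⇒ p·1+(1-p)·9 = p·3+(1-p)·3 ⇒ p(-2) = (1-p)(-6) ⇒ p = 3/4

p=3/4, q=2/5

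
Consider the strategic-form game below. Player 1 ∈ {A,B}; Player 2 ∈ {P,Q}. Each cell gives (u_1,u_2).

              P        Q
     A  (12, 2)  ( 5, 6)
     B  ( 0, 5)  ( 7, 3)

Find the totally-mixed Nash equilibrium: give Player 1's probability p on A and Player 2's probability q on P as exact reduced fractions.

P1 indiff ⇒ q·12+(1-q)·5 = q·0+(1-q)·7 ⇒ q(12) = (1-q)(2) ⇒ q = 1/7
P2 indiff ⇒ p·2+(1-p)·5 = p·6+(1-p)·3 ⇒ p(-4) = (1-p)(-2) ⇒ p = 1/3

p=1/3, q=1/7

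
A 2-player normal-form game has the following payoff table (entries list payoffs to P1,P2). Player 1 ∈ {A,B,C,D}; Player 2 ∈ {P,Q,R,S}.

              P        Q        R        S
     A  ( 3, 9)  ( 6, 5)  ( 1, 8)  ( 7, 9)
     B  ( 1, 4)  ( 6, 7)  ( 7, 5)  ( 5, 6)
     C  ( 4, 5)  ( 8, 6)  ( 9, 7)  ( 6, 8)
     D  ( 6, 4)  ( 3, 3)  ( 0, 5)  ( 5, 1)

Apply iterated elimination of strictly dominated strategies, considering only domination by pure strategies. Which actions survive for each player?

P1 drop B (C beats it: P:4>1 Q:8>6 R:9>7 S:6>5)
P2 drop Q (R beats it: A:8>5 C:7>6 D:5>3)
P1→{A,C,D} P2→{P,R,S}

IESDS → P1:{A,C,D} P2:{P,R,S}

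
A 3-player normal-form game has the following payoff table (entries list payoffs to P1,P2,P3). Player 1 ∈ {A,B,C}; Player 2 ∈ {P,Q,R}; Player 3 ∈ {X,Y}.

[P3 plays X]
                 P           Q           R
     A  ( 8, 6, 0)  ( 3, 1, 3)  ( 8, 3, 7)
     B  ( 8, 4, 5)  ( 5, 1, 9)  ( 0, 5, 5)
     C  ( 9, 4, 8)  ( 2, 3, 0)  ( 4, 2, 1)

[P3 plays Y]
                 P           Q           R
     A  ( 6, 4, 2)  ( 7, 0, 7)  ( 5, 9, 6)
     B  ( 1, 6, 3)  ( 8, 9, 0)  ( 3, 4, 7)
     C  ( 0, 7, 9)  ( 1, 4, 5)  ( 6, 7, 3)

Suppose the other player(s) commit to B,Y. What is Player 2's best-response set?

u_2(P vs B,Y) = 6
u_2(Q vs B,Y) = 9
u_2(R vs B,Y) = 4
max payoff 9 at {Q}

BR_2 = {Q}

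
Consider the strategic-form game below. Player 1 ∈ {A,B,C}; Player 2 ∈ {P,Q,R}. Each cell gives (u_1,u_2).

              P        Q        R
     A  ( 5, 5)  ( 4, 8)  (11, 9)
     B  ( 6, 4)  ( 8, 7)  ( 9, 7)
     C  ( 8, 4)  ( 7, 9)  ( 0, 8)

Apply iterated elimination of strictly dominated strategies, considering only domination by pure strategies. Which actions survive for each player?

Survivors P1:{A,B} P2:{Q,R}

P2 drop P (Q beats it: A:8>5 B:7>4 C:9>4)
P1 drop C (B beats it: Q:8>7 R:9>0)
P1→{A,B} P2→{Q,R}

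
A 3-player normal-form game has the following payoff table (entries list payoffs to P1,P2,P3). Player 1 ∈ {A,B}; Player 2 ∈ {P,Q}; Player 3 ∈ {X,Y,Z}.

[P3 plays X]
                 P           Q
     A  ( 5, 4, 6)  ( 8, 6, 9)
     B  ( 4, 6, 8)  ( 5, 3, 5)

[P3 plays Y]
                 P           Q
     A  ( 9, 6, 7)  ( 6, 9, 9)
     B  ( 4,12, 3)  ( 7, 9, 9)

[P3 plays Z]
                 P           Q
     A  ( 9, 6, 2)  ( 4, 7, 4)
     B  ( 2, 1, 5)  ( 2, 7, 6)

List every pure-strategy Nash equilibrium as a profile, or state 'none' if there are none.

(A,P,X): not NE [P2→Q gives 6>4; P3→Y gives 7>6]
(A,P,Y): not NE [P2→Q gives 9>6]
(A,P,Z): not NE [P2→Q gives 7>6; P3→Y gives 7>2]
(A,Q,X): NE
(A,Q,Y): not NE [P1→B gives 7>6]
(A,Q,Z): not NE [P3→Y gives 9>4]
(B,P,X): not NE [P1→A gives 5>4]
(B,P,Y): not NE [P1→A gives 9>4; P3→X gives 8>3]
(B,P,Z): not NE [P1→A gives 9>2; P2→Q gives 7>1; P3→X gives 8>5]
(B,Q,X): not NE [P1→A gives 8>5; P2→P gives 6>3; P3→Y gives 9>5]
(B,Q,Y): not NE [P2→P gives 12>9]
(B,Q,Z): not NE [P1→A gives 4>2; P3→Y gives 9>6]

NE set: (A,Q,X)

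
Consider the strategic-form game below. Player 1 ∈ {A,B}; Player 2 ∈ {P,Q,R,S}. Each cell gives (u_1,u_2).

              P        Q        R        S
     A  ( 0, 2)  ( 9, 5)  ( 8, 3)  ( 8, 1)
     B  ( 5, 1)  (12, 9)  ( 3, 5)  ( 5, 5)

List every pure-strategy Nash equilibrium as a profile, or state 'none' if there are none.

(A,P): not NE [P1→B gives 5>0; P2→Q gives 5>2]
(A,Q): not NE [P1→B gives 12>9]
(A,R): not NE [P2→Q gives 5>3]
(A,S): not NE [P2→Q gives 5>1]
(B,P): not NE [P2→Q gives 9>1]
(B,Q): NE
(B,R): not NE [P1→A gives 8>3; P2→Q gives 9>5]
(B,S): not NE [P1→A gives 8>5; P2→Q gives 9>5]

NE set: (B,Q)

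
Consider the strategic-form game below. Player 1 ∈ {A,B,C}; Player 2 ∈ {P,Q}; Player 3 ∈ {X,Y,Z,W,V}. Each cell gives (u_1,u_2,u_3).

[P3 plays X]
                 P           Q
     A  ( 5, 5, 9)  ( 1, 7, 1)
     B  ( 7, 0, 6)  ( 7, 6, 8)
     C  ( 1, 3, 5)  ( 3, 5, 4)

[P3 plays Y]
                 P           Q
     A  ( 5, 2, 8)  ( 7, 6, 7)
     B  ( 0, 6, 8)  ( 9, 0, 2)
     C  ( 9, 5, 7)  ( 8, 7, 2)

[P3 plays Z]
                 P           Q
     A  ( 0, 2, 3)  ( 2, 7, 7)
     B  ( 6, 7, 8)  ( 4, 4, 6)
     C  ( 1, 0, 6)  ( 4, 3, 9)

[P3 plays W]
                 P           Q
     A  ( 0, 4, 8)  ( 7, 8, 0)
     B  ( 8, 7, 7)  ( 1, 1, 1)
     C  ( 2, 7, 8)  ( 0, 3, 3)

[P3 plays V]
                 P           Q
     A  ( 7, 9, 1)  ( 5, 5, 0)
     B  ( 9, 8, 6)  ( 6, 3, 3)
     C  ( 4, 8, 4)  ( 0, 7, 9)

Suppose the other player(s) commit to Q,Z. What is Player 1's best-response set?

u_1(A vs Q,Z) = 2
u_1(B vs Q,Z) = 4
u_1(C vs Q,Z) = 4
max payoff 4 at {B,C}

P1 best: {B,C}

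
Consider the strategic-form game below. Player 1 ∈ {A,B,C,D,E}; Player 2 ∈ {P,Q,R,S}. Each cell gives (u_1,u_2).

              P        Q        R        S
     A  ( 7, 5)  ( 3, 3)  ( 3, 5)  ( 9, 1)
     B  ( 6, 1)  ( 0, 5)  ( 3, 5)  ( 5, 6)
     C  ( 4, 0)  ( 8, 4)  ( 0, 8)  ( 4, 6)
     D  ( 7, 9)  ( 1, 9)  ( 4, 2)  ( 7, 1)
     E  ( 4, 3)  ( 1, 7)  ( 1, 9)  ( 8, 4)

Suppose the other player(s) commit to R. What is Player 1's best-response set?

u_1(A vs R) = 3
u_1(B vs R) = 3
u_1(C vs R) = 0
u_1(D vs R) = 4
u_1(E vs R) = 1
max payoff 4 at {D}

argmax u_1 = {D}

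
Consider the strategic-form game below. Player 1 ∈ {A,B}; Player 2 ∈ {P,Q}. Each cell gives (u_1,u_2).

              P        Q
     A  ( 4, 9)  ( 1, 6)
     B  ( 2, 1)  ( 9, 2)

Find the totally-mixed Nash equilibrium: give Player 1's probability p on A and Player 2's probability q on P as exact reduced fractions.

(p,q) = (1/4, 4/5)

P1 indiff ⇒ q·4+(1-q)·1 = q·2+(1-q)·9 ⇒ q(2) = (1-q)(8) ⇒ q = 4/5
P2 indiff ⇒ p·9+(1-p)·1 = p·6+(1-p)·2 ⇒ p(3) = (1-p)(1) ⇒ p = 1/4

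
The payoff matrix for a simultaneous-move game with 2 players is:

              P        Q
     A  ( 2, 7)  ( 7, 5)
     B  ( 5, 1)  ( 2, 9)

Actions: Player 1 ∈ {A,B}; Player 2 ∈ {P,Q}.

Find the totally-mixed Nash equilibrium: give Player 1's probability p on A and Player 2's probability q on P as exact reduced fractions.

(p,q) = (4/5, 5/8)

P1 indiff ⇒ q·2+(1-q)·7 = q·5+(1-q)·2 ⇒ q(-3) = (1-q)(-5) ⇒ q = 5/8
P2 indiff ⇒ p·7+(1-p)·1 = p·5+(1-p)·9 ⇒ p(2) = (1-p)(8) ⇒ p = 4/5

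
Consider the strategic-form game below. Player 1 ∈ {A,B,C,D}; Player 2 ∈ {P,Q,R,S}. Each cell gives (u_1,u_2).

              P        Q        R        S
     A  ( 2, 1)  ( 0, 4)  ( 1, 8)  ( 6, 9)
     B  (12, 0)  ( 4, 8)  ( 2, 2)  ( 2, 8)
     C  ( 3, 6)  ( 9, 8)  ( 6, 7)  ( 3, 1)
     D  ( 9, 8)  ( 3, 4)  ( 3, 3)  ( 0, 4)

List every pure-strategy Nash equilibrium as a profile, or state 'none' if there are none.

PSNE = {(A,S), (C,Q)}

(A,P): not NE [P1→B gives 12>2; P2→S gives 9>1]
(A,Q): not NE [P1→C gives 9>0; P2→S gives 9>4]
(A,R): not NE [P1→C gives 6>1; P2→S gives 9>8]
(A,S): NE
(B,P): not NE [P2→S gives 8>0]
(B,Q): not NE [P1→C gives 9>4]
(B,R): not NE [P1→C gives 6>2; P2→S gives 8>2]
(B,S): not NE [P1→A gives 6>2]
(C,P): not NE [P1→B gives 12>3; P2→Q gives 8>6]
(C,Q): NE
(C,R): not NE [P2→Q gives 8>7]
(C,S): not NE [P1→A gives 6>3; P2→Q gives 8>1]
(D,P): not NE [P1→B gives 12>9]
(D,Q): not NE [P1→C gives 9>3; P2→P gives 8>4]
(D,R): not NE [P1→C gives 6>3; P2→P gives 8>3]
(D,S): not NE [P1→A gives 6>0; P2→P gives 8>4]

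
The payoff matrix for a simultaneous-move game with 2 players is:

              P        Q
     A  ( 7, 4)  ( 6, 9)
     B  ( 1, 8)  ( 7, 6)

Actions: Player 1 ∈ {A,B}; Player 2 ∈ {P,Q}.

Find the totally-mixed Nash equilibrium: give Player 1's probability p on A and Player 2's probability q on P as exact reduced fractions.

P1 indiff ⇒ q·7+(1-q)·6 = q·1+(1-q)·7 ⇒ q(6) = (1-q)(1) ⇒ q = 1/7
P2 indiff ⇒ p·4+(1-p)·8 = p·9+(1-p)·6 ⇒ p(-5) = (1-p)(-2) ⇒ p = 2/7

P1 mixes 2/7 on A; P2 mixes 1/7 on P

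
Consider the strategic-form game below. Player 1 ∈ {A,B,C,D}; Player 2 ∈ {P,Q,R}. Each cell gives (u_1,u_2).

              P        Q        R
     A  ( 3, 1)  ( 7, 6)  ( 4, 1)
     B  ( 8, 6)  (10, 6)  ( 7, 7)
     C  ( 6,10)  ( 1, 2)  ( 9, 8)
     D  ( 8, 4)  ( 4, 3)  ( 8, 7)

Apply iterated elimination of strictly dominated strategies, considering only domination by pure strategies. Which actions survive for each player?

Remaining: P1:{B,C,D} P2:{P,R}

P1 drop A (B beats it: P:8>3 Q:10>7 R:7>4)
P2 drop Q (R beats it: B:7>6 C:8>2 D:7>3)
P1→{B,C,D} P2→{P,R}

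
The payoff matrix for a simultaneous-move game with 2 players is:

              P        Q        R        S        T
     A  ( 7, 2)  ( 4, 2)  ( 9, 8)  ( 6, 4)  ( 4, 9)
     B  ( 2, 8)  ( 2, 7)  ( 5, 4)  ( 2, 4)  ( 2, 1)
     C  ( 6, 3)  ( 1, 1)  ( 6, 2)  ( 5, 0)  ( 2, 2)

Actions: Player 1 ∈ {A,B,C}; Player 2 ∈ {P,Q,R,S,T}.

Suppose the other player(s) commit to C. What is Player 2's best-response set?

argmax u_2 = {P}

u_2(P vs C) = 3
u_2(Q vs C) = 1
u_2(R vs C) = 2
u_2(S vs C) = 0
u_2(T vs C) = 2
max payoff 3 at {P}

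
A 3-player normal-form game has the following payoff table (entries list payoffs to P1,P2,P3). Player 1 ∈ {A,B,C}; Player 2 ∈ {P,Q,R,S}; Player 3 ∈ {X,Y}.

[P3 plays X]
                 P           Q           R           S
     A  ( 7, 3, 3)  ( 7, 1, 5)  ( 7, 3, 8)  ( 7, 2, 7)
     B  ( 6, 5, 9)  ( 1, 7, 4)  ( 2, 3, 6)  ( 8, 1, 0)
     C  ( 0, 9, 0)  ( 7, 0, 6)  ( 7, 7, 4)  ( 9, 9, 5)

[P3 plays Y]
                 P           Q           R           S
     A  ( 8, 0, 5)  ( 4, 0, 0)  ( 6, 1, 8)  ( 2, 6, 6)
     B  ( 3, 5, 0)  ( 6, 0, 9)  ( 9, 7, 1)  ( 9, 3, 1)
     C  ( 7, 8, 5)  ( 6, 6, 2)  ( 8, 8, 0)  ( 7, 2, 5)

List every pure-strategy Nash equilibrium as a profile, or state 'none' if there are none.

(A,P,X): not NE [P3→Y gives 5>3]
(A,P,Y): not NE [P2→S gives 6>0]
(A,Q,X): not NE [P2→R gives 3>1]
(A,Q,Y): not NE [P1→C gives 6>4; P2→S gives 6>0; P3→X gives 5>0]
(A,R,X): NE
(A,R,Y): not NE [P1→B gives 9>6; P2→S gives 6>1]
(A,S,X): not NE [P1→C gives 9>7; P2→R gives 3>2]
(A,S,Y): not NE [P1→B gives 9>2; P3→X gives 7>6]
(B,P,X): not NE [P1→A gives 7>6; P2→Q gives 7>5]
(B,P,Y): not NE [P1→A gives 8>3; P2→R gives 7>5; P3→X gives 9>0]
(B,Q,X): not NE [P1→C gives 7>1; P3→Y gives 9>4]
(B,Q,Y): not NE [P2→R gives 7>0]
(B,R,X): not NE [P1→C gives 7>2; P2→Q gives 7>3]
(B,R,Y): not NE [P3→X gives 6>1]
(B,S,X): not NE [P1→C gives 9>8; P2→Q gives 7>1; P3→Y gives 1>0]
(B,S,Y): not NE [P2→R gives 7>3]
(C,P,X): not NE [P1→A gives 7>0; P3→Y gives 5>0]
(C,P,Y): not NE [P1→A gives 8>7]
(C,Q,X): not NE [P2→S gives 9>0]
(C,Q,Y): not NE [P2→R gives 8>6; P3→X gives 6>2]
(C,R,X): not NE [P2→S gives 9>7]
(C,R,Y): not NE [P1→B gives 9>8; P3→X gives 4>0]
(C,S,X): NE
(C,S,Y): not NE [P1→B gives 9>7; P2→R gives 8>2]

NE set: (A,R,X), (C,S,X)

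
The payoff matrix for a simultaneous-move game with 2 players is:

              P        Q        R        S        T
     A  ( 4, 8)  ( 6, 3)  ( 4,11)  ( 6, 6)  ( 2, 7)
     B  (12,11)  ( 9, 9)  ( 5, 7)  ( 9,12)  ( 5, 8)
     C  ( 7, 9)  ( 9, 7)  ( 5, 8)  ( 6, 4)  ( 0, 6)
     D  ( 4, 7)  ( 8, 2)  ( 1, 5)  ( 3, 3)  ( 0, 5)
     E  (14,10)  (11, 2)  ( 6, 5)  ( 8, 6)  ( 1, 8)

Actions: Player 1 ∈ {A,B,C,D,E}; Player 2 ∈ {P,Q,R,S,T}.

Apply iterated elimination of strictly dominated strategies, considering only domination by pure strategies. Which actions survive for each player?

P1 drop A (B beats it: P:12>4 Q:9>6 R:5>4 S:9>6 T:5>2)
P1 drop C (E beats it: P:14>7 Q:11>9 R:6>5 S:8>6 T:1>0)
P1 drop D (B beats it: P:12>4 Q:9>8 R:5>1 S:9>3 T:5>0)
P2 drop Q (P beats it: B:11>9 E:10>2)
P2 drop R (P beats it: B:11>7 E:10>5)
P2 drop T (P beats it: B:11>8 E:10>8)
P1→{B,E} P2→{P,S}

Survivors P1:{B,E} P2:{P,S}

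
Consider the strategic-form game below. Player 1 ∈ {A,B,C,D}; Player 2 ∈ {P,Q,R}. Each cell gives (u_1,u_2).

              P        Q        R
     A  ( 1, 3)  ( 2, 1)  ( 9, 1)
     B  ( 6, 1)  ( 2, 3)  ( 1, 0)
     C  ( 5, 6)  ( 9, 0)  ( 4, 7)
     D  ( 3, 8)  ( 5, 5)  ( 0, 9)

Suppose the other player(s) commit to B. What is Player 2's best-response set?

u_2(P vs B) = 1
u_2(Q vs B) = 3
u_2(R vs B) = 0
max payoff 3 at {Q}

BR_2 = {Q}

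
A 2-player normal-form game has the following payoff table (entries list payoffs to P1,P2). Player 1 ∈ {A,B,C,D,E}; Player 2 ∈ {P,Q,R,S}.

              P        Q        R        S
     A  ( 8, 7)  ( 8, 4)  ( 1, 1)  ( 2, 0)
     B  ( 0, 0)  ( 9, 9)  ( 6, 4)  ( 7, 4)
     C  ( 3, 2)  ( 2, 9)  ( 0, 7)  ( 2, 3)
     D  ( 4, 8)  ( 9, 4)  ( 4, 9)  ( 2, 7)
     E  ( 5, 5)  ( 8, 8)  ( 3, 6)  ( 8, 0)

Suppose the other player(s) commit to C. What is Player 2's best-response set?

u_2(P vs C) = 2
u_2(Q vs C) = 9
u_2(R vs C) = 7
u_2(S vs C) = 3
max payoff 9 at {Q}

P2 best: {Q}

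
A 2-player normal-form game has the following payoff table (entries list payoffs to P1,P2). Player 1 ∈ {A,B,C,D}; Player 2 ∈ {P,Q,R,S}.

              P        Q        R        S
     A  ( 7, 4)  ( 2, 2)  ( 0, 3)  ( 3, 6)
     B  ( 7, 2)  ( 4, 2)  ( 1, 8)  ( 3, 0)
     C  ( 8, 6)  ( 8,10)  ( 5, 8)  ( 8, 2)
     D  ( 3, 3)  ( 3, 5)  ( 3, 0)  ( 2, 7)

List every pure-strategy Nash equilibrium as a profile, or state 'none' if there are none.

(A,P): not NE [P1→C gives 8>7; P2→S gives 6>4]
(A,Q): not NE [P1→C gives 8>2; P2→S gives 6>2]
(A,R): not NE [P1→C gives 5>0; P2→S gives 6>3]
(A,S): not NE [P1→C gives 8>3]
(B,P): not NE [P1→C gives 8>7; P2→R gives 8>2]
(B,Q): not NE [P1→C gives 8>4; P2→R gives 8>2]
(B,R): not NE [P1→C gives 5>1]
(B,S): not NE [P1→C gives 8>3; P2→R gives 8>0]
(C,P): not NE [P2→Q gives 10>6]
(C,Q): NE
(C,R): not NE [P2→Q gives 10>8]
(C,S): not NE [P2→Q gives 10>2]
(D,P): not NE [P1→C gives 8>3; P2→S gives 7>3]
(D,Q): not NE [P1→C gives 8>3; P2→S gives 7>5]
(D,R): not NE [P1→C gives 5>3; P2→S gives 7>0]
(D,S): not NE [P1→C gives 8>2]

PSNE = {(C,Q)}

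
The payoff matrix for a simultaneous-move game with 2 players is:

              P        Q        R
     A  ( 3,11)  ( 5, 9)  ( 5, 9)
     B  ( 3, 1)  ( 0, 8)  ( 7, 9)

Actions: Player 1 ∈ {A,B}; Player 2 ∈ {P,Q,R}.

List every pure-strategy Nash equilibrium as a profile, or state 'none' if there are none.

(A,P): NE
(A,Q): not NE [P2→P gives 11>9]
(A,R): not NE [P1→B gives 7>5; P2→P gives 11>9]
(B,P): not NE [P2→R gives 9>1]
(B,Q): not NE [P1→A gives 5>0; P2→R gives 9>8]
(B,R): NE

NE set: (A,P), (B,R)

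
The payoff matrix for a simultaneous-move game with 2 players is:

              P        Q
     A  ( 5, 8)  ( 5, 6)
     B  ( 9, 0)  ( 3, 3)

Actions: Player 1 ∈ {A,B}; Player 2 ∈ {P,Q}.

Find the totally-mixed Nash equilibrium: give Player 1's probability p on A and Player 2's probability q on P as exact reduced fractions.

P1 mixes 3/5 on A; P2 mixes 1/3 on P

P1 indiff ⇒ q·5+(1-q)·5 = q·9+(1-q)·3 ⇒ q(-4) = (1-q)(-2) ⇒ q = 1/3
P2 indiff ⇒ p·8+(1-p)·0 = p·6+(1-p)·3 ⇒ p(2) = (1-p)(3) ⇒ p = 3/5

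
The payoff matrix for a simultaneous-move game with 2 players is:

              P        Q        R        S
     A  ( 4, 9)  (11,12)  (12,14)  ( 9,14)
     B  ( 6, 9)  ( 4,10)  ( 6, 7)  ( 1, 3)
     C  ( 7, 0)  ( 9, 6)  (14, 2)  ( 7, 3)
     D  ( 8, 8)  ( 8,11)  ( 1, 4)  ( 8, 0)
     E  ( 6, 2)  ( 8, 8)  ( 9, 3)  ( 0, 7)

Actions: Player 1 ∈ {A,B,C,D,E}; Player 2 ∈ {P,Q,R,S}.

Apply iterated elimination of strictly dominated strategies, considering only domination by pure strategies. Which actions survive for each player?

Remaining: P1:{A,C} P2:{Q,R,S}

P1 drop B (C beats it: P:7>6 Q:9>4 R:14>6 S:7>1)
P1 drop E (C beats it: P:7>6 Q:9>8 R:14>9 S:7>0)
P2 drop P (Q beats it: A:12>9 C:6>0 D:11>8)
P1 drop D (A beats it: Q:11>8 R:12>1 S:9>8)
P1→{A,C} P2→{Q,R,S}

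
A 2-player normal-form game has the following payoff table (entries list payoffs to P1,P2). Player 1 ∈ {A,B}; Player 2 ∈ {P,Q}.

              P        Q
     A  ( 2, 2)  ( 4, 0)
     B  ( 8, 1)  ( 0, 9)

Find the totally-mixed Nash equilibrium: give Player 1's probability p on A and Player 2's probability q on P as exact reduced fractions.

P1 indiff ⇒ q·2+(1-q)·4 = q·8+(1-q)·0 ⇒ q(-6) = (1-q)(-4) ⇒ q = 2/5
P2 indiff ⇒ p·2+(1-p)·1 = p·0+(1-p)·9 ⇒ p(2) = (1-p)(8) ⇒ p = 4/5

p=4/5, q=2/5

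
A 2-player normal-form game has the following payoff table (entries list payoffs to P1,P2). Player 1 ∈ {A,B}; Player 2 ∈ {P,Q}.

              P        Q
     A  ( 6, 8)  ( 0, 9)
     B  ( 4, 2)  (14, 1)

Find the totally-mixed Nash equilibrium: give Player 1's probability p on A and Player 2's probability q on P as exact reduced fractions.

P1 mixes 1/2 on A; P2 mixes 7/8 on P

P1 indiff ⇒ q·6+(1-q)·0 = q·4+(1-q)·14 ⇒ q(2) = (1-q)(14) ⇒ q = 7/8
P2 indiff ⇒ p·8+(1-p)·2 = p·9+(1-p)·1 ⇒ p(-1) = (1-p)(-1) ⇒ p = 1/2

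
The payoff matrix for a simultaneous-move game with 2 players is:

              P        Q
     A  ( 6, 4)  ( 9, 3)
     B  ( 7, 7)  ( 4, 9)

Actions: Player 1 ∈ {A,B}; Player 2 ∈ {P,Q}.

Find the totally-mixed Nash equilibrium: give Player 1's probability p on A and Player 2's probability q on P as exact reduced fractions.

P1 indiff ⇒ q·6+(1-q)·9 = q·7+(1-q)·4 ⇒ q(-1) = (1-q)(-5) ⇒ q = 5/6
P2 indiff ⇒ p·4+(1-p)·7 = p·3+(1-p)·9 ⇒ p(1) = (1-p)(2) ⇒ p = 2/3

p=2/3, q=5/6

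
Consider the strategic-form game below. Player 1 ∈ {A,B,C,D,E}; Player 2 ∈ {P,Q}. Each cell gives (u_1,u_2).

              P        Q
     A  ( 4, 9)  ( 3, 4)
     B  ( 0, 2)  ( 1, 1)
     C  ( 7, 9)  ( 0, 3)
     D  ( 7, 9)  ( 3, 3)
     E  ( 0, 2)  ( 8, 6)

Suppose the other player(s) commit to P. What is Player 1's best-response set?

u_1(A vs P) = 4
u_1(B vs P) = 0
u_1(C vs P) = 7
u_1(D vs P) = 7
u_1(E vs P) = 0
max payoff 7 at {C,D}

BR_1 = {C,D}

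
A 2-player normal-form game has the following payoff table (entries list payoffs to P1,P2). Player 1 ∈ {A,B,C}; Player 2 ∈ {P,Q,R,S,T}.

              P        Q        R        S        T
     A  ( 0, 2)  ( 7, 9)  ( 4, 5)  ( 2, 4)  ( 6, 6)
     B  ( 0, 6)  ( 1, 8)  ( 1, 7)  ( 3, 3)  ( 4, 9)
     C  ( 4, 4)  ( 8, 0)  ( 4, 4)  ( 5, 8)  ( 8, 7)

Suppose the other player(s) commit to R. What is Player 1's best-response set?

u_1(A vs R) = 4
u_1(B vs R) = 1
u_1(C vs R) = 4
max payoff 4 at {A,C}

BR_1 = {A,C}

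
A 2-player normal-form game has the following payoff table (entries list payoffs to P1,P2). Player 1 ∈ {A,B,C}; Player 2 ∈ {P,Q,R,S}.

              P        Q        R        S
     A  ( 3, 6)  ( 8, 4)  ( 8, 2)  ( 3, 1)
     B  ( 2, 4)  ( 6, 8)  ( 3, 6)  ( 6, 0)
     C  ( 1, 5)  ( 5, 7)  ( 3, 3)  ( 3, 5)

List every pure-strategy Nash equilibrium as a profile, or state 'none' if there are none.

NE set: (A,P)

(A,P): NE
(A,Q): not NE [P2→P gives 6>4]
(A,R): not NE [P2→P gives 6>2]
(A,S): not NE [P1→B gives 6>3; P2→P gives 6>1]
(B,P): not NE [P1→A gives 3>2; P2→Q gives 8>4]
(B,Q): not NE [P1→A gives 8>6]
(B,R): not NE [P1→A gives 8>3; P2→Q gives 8>6]
(B,S): not NE [P2→Q gives 8>0]
(C,P): not NE [P1→A gives 3>1; P2→Q gives 7>5]
(C,Q): not NE [P1→A gives 8>5]
(C,R): not NE [P1→A gives 8>3; P2→Q gives 7>3]
(C,S): not NE [P1→B gives 6>3; P2→Q gives 7>5]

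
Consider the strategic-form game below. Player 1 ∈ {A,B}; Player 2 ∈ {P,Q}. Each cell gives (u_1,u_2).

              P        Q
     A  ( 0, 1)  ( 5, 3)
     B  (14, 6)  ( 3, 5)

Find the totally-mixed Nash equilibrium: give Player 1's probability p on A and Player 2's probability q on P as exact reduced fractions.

P1 indiff ⇒ q·0+(1-q)·5 = q·14+(1-q)·3 ⇒ q(-14) = (1-q)(-2) ⇒ q = 1/8
P2 indiff ⇒ p·1+(1-p)·6 = p·3+(1-p)·5 ⇒ p(-2) = (1-p)(-1) ⇒ p = 1/3

p=1/3, q=1/8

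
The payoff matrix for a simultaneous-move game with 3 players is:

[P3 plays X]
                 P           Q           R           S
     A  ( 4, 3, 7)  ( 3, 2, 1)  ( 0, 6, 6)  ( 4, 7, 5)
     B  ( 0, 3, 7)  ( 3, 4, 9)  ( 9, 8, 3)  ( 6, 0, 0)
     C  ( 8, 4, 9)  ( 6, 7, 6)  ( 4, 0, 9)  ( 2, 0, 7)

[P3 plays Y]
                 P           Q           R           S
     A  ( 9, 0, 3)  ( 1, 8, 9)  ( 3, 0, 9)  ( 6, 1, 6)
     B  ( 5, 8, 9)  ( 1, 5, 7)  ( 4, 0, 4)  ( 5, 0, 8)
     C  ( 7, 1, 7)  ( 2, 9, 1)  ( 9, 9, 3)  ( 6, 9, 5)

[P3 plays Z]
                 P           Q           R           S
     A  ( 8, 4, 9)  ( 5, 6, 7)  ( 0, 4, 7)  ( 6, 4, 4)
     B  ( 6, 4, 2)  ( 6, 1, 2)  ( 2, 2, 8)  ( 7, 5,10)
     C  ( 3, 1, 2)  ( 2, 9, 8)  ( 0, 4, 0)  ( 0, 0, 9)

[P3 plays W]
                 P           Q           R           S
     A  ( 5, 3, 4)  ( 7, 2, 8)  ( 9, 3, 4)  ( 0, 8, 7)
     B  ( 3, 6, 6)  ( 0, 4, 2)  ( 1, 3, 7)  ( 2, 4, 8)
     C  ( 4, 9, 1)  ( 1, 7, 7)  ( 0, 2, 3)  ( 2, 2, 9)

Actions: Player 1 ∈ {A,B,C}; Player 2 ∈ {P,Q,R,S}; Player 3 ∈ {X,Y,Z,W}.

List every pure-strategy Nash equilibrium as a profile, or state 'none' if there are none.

(A,P,X): not NE [P1→C gives 8>4; P2→S gives 7>3; P3→Z gives 9>7]
(A,P,Y): not NE [P2→Q gives 8>0; P3→Z gives 9>3]
(A,P,Z): not NE [P2→Q gives 6>4]
(A,P,W): not NE [P2→S gives 8>3; P3→Z gives 9>4]
(A,Q,X): not NE [P1→C gives 6>3; P2→S gives 7>2; P3→Y gives 9>1]
(A,Q,Y): not NE [P1→C gives 2>1]
(A,Q,Z): not NE [P1→B gives 6>5; P3→Y gives 9>7]
(A,Q,W): not NE [P2→S gives 8>2; P3→Y gives 9>8]
(A,R,X): not NE [P1→B gives 9>0; P2→S gives 7>6; P3→Y gives 9>6]
(A,R,Y): not NE [P1→C gives 9>3; P2→Q gives 8>0]
(A,R,Z): not NE [P1→B gives 2>0; P2→Q gives 6>4; P3→Y gives 9>7]
(A,R,W): not NE [P2→S gives 8>3; P3→Y gives 9>4]
(A,S,X): not NE [P1→B gives 6>4; P3→W gives 7>5]
(A,S,Y): not NE [P2→Q gives 8>1; P3→W gives 7>6]
(A,S,Z): not NE [P1→B gives 7>6; P2→Q gives 6>4; P3→W gives 7>4]
(A,S,W): not NE [P1→C gives 2>0]
(B,P,X): not NE [P1→C gives 8>0; P2→R gives 8>3; P3→Y gives 9>7]
(B,P,Y): not NE [P1→A gives 9>5]
(B,P,Z): not NE [P1→A gives 8>6; P2→S gives 5>4; P3→Y gives 9>2]
(B,P,W): not NE [P1→A gives 5>3; P3→Y gives 9>6]
(B,Q,X): not NE [P1→C gives 6>3; P2→R gives 8>4]
(B,Q,Y): not NE [P1→C gives 2>1; P2→P gives 8>5; P3→X gives 9>7]
(B,Q,Z): not NE [P2→S gives 5>1; P3→X gives 9>2]
(B,Q,W): not NE [P1→A gives 7>0; P2→P gives 6>4; P3→X gives 9>2]
(B,R,X): not NE [P3→Z gives 8>3]
(B,R,Y): not NE [P1→C gives 9>4; P2→P gives 8>0; P3→Z gives 8>4]
(B,R,Z): not NE [P2→S gives 5>2]
(B,R,W): not NE [P1→A gives 9>1; P2→P gives 6>3; P3→Z gives 8>7]
(B,S,X): not NE [P2→R gives 8>0; P3→Z gives 10>0]
(B,S,Y): not NE [P1→C gives 6>5; P2→P gives 8>0; P3→Z gives 10>8]
(B,S,Z): NE
(B,S,W): not NE [P2→P gives 6>4; P3→Z gives 10>8]
(C,P,X): not NE [P2→Q gives 7>4]
(C,P,Y): not NE [P1→A gives 9>7; P2→S gives 9>1; P3→X gives 9>7]
(C,P,Z): not NE [P1→A gives 8>3; P2→Q gives 9>1; P3→X gives 9>2]
(C,P,W): not NE [P1→A gives 5>4; P3→X gives 9>1]
(C,Q,X): not NE [P3→Z gives 8>6]
(C,Q,Y): not NE [P3→Z gives 8>1]
(C,Q,Z): not NE [P1→B gives 6>2]
(C,Q,W): not NE [P1→A gives 7>1; P2→P gives 9>7; P3→Z gives 8>7]
(C,R,X): not NE [P1→B gives 9>4; P2→Q gives 7>0]
(C,R,Y): not NE [P3→X gives 9>3]
(C,R,Z): not NE [P1→B gives 2>0; P2→Q gives 9>4; P3→X gives 9>0]
(C,R,W): not NE [P1→A gives 9>0; P2→P gives 9>2; P3→X gives 9>3]
(C,S,X): not NE [P1→B gives 6>2; P2→Q gives 7>0; P3→W gives 9>7]
(C,S,Y): not NE [P3→W gives 9>5]
(C,S,Z): not NE [P1→B gives 7>0; P2→Q gives 9>0]
(C,S,W): not NE [P2→P gives 9>2]

Nash profiles: (B,S,Z)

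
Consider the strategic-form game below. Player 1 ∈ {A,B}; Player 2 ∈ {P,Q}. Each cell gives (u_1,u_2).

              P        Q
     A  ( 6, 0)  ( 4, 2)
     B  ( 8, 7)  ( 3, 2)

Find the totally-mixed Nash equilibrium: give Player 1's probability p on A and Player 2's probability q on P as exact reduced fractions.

(p,q) = (5/7, 1/3)

P1 indiff ⇒ q·6+(1-q)·4 = q·8+(1-q)·3 ⇒ q(-2) = (1-q)(-1) ⇒ q = 1/3
P2 indiff ⇒ p·0+(1-p)·7 = p·2+(1-p)·2 ⇒ p(-2) = (1-p)(-5) ⇒ p = 5/7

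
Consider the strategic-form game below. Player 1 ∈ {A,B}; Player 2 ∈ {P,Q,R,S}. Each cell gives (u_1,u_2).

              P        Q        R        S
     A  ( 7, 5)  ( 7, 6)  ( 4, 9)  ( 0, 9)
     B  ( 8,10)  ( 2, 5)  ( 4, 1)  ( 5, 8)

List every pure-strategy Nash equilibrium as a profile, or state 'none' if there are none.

Nash profiles: (A,R), (B,P)

(A,P): not NE [P1→B gives 8>7; P2→S gives 9>5]
(A,Q): not NE [P2→S gives 9>6]
(A,R): NE
(A,S): not NE [P1→B gives 5>0]
(B,P): NE
(B,Q): not NE [P1→A gives 7>2; P2→P gives 10>5]
(B,R): not NE [P2→P gives 10>1]
(B,S): not NE [P2→P gives 10>8]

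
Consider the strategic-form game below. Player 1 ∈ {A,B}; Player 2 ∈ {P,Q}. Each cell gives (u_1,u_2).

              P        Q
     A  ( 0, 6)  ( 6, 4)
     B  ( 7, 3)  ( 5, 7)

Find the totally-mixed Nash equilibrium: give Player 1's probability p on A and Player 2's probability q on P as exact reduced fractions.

P1 mixes 2/3 on A; P2 mixes 1/8 on P

P1 indiff ⇒ q·0+(1-q)·6 = q·7+(1-q)·5 ⇒ q(-7) = (1-q)(-1) ⇒ q = 1/8
P2 indiff ⇒ p·6+(1-p)·3 = p·4+(1-p)·7 ⇒ p(2) = (1-p)(4) ⇒ p = 2/3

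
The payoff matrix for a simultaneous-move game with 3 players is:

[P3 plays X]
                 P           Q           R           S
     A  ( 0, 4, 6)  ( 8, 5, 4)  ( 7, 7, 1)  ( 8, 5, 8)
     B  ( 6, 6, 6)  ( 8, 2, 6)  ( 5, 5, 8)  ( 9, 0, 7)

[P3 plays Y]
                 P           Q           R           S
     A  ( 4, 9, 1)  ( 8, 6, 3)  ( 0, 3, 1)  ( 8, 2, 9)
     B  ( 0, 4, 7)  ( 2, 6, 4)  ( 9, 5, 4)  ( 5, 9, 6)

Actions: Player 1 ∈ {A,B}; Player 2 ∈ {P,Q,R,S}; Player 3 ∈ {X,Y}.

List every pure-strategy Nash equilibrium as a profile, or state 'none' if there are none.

(A,P,X): not NE [P1→B gives 6>0; P2→R gives 7>4]
(A,P,Y): not NE [P3→X gives 6>1]
(A,Q,X): not NE [P2→R gives 7>5]
(A,Q,Y): not NE [P2→P gives 9>6; P3→X gives 4>3]
(A,R,X): NE
(A,R,Y): not NE [P1→B gives 9>0; P2→P gives 9>3]
(A,S,X): not NE [P1→B gives 9>8; P2→R gives 7>5; P3→Y gives 9>8]
(A,S,Y): not NE [P2→P gives 9>2]
(B,P,X): not NE [P3→Y gives 7>6]
(B,P,Y): not NE [P1→A gives 4>0; P2→S gives 9>4]
(B,Q,X): not NE [P2→P gives 6>2]
(B,Q,Y): not NE [P1→A gives 8>2; P2→S gives 9>6; P3→X gives 6>4]
(B,R,X): not NE [P1→A gives 7>5; P2→P gives 6>5]
(B,R,Y): not NE [P2→S gives 9>5; P3→X gives 8>4]
(B,S,X): not NE [P2→P gives 6>0]
(B,S,Y): not NE [P1→A gives 8>5; P3→X gives 7>6]

NE set: (A,R,X)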